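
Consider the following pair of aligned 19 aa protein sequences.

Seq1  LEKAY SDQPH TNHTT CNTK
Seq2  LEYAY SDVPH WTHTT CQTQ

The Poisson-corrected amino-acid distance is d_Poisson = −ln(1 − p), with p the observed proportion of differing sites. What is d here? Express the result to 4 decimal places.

The sequences differ at positions 3 (K/Y), 8 (Q/V), 11 (T/W), 12 (N/T), 17 (N/Q), 19 (K/Q).
p = 6/19 = 0.315789.
d = −ln(1 − 0.315789) = −ln(0.684211) = 0.3795.

0.3795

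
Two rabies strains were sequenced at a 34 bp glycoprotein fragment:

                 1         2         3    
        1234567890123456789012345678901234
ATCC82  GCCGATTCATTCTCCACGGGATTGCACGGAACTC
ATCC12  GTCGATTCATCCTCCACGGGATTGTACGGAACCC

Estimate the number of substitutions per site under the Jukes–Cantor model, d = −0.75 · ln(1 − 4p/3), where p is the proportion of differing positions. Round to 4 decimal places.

The sequences differ at positions 2 (C/T), 11 (T/C), 25 (C/T), 33 (T/C).
p = 4/34 = 0.117647.
d = −0.75 · ln(1 − (4/3)·0.117647) = −0.75 · ln(0.843137) = −0.75 · (-0.170626) = 0.1280.

0.1280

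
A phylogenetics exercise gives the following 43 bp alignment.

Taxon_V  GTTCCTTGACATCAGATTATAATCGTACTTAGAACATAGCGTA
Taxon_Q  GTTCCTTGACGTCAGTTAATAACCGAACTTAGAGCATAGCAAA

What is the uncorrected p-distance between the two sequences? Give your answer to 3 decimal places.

0.186

The sequences differ at positions 11 (A/G), 16 (A/T), 18 (T/A), 23 (T/C), 26 (T/A), 34 (A/G), 41 (G/A), 42 (T/A).
There are 8 differences over 43 sites, so p = 8/43 = 0.186.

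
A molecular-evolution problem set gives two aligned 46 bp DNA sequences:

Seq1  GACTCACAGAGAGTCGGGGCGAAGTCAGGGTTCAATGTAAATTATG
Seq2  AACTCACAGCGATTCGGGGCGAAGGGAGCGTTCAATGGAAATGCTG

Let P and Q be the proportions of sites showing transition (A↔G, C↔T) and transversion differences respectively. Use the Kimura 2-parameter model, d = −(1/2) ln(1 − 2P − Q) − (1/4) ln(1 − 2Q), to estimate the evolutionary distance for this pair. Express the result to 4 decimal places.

0.2294

The sequences differ at positions 1 (G/A, transition), 10 (A/C, transversion), 13 (G/T, transversion), 25 (T/G, transversion), 26 (C/G, transversion), 29 (G/C, transversion), 38 (T/G, transversion), 43 (T/G, transversion), 44 (A/C, transversion).
Of the 9 differences, 1 transition and 8 transversions over 46 sites: P = 1/46 = 0.021739, Q = 8/46 = 0.173913.
d = −0.5·ln(0.782609) − 0.25·ln(0.652174) = −0.5·(-0.245122) − 0.25·(-0.427444) = 0.2294.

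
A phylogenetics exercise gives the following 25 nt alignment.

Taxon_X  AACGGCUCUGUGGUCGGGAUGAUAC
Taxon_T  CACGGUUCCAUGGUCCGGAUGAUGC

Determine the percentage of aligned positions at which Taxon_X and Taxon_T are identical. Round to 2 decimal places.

76.00%

The sequences differ at positions 1 (A/C), 6 (C/U), 9 (U/C), 10 (G/A), 16 (G/C), 24 (A/G).
19 of the 25 sites match, so the percent identity is 19/25 × 100 = 76.00%.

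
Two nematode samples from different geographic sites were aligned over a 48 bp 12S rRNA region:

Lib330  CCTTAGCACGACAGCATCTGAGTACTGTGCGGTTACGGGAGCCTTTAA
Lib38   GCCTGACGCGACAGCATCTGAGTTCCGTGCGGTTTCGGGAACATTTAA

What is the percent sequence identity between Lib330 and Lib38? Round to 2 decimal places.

The sequences differ at positions 1 (C/G), 3 (T/C), 5 (A/G), 6 (G/A), 8 (A/G), 24 (A/T), 26 (T/C), 35 (A/T), 41 (G/A), 43 (C/A).
38 of the 48 sites match, so the percent identity is 38/48 × 100 = 79.17%.

79.17%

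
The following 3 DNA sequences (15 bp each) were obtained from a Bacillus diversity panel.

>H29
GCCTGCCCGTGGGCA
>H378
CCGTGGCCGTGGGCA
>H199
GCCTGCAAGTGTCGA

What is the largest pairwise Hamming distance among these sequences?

Pairwise Hamming distances:
  H29 vs H378: 3
  H29 vs H199: 5
  H378 vs H199: 8
The largest is 8, between H378 and H199.

8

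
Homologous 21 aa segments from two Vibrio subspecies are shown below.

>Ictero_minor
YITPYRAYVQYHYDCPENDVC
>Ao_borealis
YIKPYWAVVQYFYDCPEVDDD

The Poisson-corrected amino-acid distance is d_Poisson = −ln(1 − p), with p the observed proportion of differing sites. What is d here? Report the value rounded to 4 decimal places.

The sequences differ at positions 3 (T/K), 6 (R/W), 8 (Y/V), 12 (H/F), 18 (N/V), 20 (V/D), 21 (C/D).
p = 7/21 = 0.333333.
d = −ln(1 − 0.333333) = −ln(0.666667) = 0.4055.

0.4055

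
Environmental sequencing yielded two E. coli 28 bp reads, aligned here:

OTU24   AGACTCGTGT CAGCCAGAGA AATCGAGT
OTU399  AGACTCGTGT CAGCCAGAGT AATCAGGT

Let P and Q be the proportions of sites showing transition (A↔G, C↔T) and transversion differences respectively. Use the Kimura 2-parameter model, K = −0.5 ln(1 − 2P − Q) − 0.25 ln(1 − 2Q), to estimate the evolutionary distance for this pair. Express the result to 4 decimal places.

0.1169

The sequences differ at positions 20 (A/T, transversion), 25 (G/A, transition), 26 (A/G, transition).
Of the 3 differences, 2 transitions and 1 transversion over 28 sites: P = 2/28 = 0.071429, Q = 1/28 = 0.035714.
d = −0.5·ln(0.821428) − 0.25·ln(0.928572) = −0.5·(-0.196711) − 0.25·(-0.074107) = 0.1169.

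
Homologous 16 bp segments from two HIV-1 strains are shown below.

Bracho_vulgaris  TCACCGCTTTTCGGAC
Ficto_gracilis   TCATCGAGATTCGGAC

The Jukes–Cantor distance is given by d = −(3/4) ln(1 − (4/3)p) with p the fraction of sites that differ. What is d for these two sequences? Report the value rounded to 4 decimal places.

0.3041

The sequences differ at positions 4 (C/T), 7 (C/A), 8 (T/G), 9 (T/A).
p = 4/16 = 0.250000.
d = −0.75 · ln(1 − (4/3)·0.250000) = −0.75 · ln(0.666667) = −0.75 · (-0.405465) = 0.3041.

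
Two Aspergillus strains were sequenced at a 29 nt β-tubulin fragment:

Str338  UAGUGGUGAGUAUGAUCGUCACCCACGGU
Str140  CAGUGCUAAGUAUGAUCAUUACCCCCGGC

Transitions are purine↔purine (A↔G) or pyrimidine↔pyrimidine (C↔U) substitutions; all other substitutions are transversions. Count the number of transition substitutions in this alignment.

Differing sites — 1:U/C (Ti); 6:G/C (Tv); 8:G/A (Ti); 18:G/A (Ti); 20:C/U (Ti); 25:A/C (Tv); 29:U/C (Ti).
Of the 7 differences, 5 transitions and 2 transversions, so the answer is 5.

5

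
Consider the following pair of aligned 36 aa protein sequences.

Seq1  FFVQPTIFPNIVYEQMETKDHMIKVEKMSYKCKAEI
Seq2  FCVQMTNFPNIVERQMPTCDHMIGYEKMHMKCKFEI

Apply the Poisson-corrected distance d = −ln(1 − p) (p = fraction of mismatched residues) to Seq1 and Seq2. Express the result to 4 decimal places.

Differing sites — 2:F/C; 5:P/M; 7:I/N; 13:Y/E; 14:E/R; 17:E/P; 19:K/C; 24:K/G; 25:V/Y; 29:S/H; 30:Y/M; 34:A/F.
p = 12/36 = 0.333333.
d = −ln(1 − 0.333333) = −ln(0.666667) = 0.4055.

0.4055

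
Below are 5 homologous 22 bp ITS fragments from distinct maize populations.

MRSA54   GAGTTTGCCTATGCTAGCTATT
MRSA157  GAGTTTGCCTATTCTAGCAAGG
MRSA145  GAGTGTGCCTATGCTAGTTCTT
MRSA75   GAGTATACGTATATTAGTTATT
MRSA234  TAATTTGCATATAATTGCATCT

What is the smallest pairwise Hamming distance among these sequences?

Pairwise Hamming distances:
  MRSA54 vs MRSA157: 4
  MRSA54 vs MRSA145: 3
  MRSA54 vs MRSA75: 6
  MRSA54 vs MRSA234: 9
  MRSA157 vs MRSA145: 7
  MRSA157 vs MRSA75: 9
  MRSA157 vs MRSA234: 9
  MRSA145 vs MRSA75: 6
  MRSA145 vs MRSA234: 11
  MRSA75 vs MRSA234: 11
The smallest is 3, between MRSA54 and MRSA145.

3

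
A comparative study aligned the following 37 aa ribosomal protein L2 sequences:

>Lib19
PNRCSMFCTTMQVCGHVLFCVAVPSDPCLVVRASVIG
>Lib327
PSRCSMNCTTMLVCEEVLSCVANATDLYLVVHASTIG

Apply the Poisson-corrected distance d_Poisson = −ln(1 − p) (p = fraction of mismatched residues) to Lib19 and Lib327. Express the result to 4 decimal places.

0.4329

Differing sites — 2:N/S; 7:F/N; 12:Q/L; 15:G/E; 16:H/E; 19:F/S; 23:V/N; 24:P/A; 25:S/T; 27:P/L; 28:C/Y; 32:R/H; 35:V/T.
p = 13/37 = 0.351351.
d = −ln(1 − 0.351351) = −ln(0.648649) = 0.4329.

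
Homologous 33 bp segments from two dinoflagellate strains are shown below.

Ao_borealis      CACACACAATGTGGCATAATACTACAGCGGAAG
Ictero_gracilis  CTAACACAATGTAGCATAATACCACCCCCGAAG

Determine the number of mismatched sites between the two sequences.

Differing sites — 2:A/T; 3:C/A; 13:G/A; 23:T/C; 26:A/C; 27:G/C; 29:G/C.
That gives 7 mismatches out of 33 aligned sites, so the Hamming distance is 7.

7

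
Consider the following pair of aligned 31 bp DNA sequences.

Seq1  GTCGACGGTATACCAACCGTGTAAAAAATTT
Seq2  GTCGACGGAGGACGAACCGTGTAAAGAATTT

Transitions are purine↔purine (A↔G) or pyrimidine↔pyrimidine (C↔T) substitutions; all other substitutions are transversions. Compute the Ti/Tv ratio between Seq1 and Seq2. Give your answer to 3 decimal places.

0.667

Mismatches occur at site 9 (T/A, transversion), site 10 (A/G, transition), site 11 (T/G, transversion), site 14 (C/G, transversion), site 26 (A/G, transition).
Of the 5 differences, 2 transitions and 3 transversions, so Ti/Tv = 2/3 = 0.667.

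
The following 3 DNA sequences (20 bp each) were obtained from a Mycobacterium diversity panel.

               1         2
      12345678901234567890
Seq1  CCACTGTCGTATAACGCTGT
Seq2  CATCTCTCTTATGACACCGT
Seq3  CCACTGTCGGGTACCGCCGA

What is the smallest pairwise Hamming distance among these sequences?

5

Pairwise Hamming distances:
  Seq1 vs Seq2: 7
  Seq1 vs Seq3: 5
  Seq2 vs Seq3: 10
The smallest is 5, between Seq1 and Seq3.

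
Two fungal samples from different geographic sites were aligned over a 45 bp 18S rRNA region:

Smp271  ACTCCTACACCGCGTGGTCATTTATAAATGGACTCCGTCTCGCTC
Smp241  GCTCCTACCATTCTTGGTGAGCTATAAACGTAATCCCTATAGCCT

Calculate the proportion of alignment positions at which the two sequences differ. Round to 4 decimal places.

0.3778

The sequences differ at positions 1 (A/G), 9 (A/C), 10 (C/A), 11 (C/T), 12 (G/T), 14 (G/T), 19 (C/G), 21 (T/G), 22 (T/C), 29 (T/C), 31 (G/T), 33 (C/A), 37 (G/C), 39 (C/A), 41 (C/A), 44 (T/C), 45 (C/T).
There are 17 differences over 45 sites, so p = 17/45 = 0.3778.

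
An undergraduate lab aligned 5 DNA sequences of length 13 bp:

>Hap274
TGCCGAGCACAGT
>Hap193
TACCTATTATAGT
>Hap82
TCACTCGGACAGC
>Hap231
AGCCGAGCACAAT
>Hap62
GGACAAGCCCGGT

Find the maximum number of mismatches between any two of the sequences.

9

Pairwise Hamming distances:
  Hap274 vs Hap193: 5
  Hap274 vs Hap82: 6
  Hap274 vs Hap231: 2
  Hap274 vs Hap62: 5
  Hap193 vs Hap82: 7
  Hap193 vs Hap231: 7
  Hap193 vs Hap62: 9
  Hap82 vs Hap231: 8
  Hap82 vs Hap62: 8
  Hap231 vs Hap62: 6
The largest is 9, between Hap193 and Hap62.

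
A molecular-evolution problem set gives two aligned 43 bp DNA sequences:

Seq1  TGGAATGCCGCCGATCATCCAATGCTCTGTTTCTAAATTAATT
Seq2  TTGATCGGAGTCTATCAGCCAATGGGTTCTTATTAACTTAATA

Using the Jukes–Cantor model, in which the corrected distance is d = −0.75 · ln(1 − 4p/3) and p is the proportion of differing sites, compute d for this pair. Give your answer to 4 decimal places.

0.5141

The sequences differ at positions 2 (G/T), 5 (A/T), 6 (T/C), 8 (C/G), 9 (C/A), 11 (C/T), 13 (G/T), 18 (T/G), 25 (C/G), 26 (T/G), 27 (C/T), 29 (G/C), 32 (T/A), 33 (C/T), 37 (A/C), 43 (T/A).
p = 16/43 = 0.372093.
d = −0.75 · ln(1 − (4/3)·0.372093) = −0.75 · ln(0.503876) = −0.75 · (-0.685425) = 0.5141.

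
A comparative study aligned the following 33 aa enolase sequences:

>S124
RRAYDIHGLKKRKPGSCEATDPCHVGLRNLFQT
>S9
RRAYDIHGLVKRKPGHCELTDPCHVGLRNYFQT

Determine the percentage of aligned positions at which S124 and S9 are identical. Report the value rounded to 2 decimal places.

Mismatches occur at site 10 (K/V), site 16 (S/H), site 19 (A/L), site 30 (L/Y).
29 of the 33 sites match, so the percent identity is 29/33 × 100 = 87.88%.

87.88%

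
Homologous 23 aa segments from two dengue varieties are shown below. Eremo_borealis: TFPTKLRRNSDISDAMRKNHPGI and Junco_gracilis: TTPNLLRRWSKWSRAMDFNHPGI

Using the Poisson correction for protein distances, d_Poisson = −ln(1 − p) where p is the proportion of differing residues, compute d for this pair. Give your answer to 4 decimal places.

Mismatches occur at site 2 (F↔T), site 4 (T↔N), site 5 (K↔L), site 9 (N↔W), site 11 (D↔K), site 12 (I↔W), site 14 (D↔R), site 17 (R↔D), site 18 (K↔F).
p = 9/23 = 0.391304.
d = −ln(1 − 0.391304) = −ln(0.608696) = 0.4964.

0.4964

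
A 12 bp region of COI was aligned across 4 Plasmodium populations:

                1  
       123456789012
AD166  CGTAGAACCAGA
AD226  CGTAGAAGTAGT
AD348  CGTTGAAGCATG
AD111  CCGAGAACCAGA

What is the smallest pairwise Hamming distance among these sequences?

Pairwise Hamming distances:
  AD166 vs AD226: 3
  AD166 vs AD348: 4
  AD166 vs AD111: 2
  AD226 vs AD348: 4
  AD226 vs AD111: 5
  AD348 vs AD111: 6
The smallest is 2, between AD166 and AD111.

2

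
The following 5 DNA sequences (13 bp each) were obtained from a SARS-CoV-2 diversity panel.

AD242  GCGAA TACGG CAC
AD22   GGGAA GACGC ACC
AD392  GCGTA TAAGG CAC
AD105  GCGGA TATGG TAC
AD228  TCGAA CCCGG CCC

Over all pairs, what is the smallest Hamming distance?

Pairwise Hamming distances:
  AD242 vs AD22: 5
  AD242 vs AD392: 2
  AD242 vs AD105: 3
  AD242 vs AD228: 4
  AD22 vs AD392: 7
  AD22 vs AD105: 7
  AD22 vs AD228: 6
  AD392 vs AD105: 3
  AD392 vs AD228: 6
  AD105 vs AD228: 7
The smallest is 2, between AD242 and AD392.

2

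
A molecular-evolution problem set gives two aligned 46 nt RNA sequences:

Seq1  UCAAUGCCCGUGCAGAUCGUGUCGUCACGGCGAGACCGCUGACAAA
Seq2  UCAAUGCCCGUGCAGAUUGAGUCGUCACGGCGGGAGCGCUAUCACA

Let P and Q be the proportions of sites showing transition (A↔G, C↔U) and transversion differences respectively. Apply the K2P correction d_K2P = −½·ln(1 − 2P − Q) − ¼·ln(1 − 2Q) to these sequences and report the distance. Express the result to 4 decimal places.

The sequences differ at positions 18 (C/U, transition), 20 (U/A, transversion), 33 (A/G, transition), 36 (C/G, transversion), 41 (G/A, transition), 42 (A/U, transversion), 45 (A/C, transversion).
Of the 7 differences, 3 transitions and 4 transversions over 46 sites: P = 3/46 = 0.065217, Q = 4/46 = 0.086957.
d = −0.5·ln(0.782609) − 0.25·ln(0.826086) = −0.5·(-0.245122) − 0.25·(-0.191056) = 0.1703.

0.1703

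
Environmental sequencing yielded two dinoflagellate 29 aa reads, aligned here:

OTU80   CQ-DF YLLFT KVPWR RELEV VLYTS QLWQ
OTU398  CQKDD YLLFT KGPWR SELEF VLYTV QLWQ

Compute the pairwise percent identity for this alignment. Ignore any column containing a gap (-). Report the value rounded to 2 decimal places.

Excluding the 1 gap column leaves 28 comparable sites.
Differing sites — 5:F/D; 12:V/G; 16:R/S; 20:V/F; 25:S/V.
23 of the 28 comparable sites match, so the percent identity is 23/28 × 100 = 82.14%.

82.14%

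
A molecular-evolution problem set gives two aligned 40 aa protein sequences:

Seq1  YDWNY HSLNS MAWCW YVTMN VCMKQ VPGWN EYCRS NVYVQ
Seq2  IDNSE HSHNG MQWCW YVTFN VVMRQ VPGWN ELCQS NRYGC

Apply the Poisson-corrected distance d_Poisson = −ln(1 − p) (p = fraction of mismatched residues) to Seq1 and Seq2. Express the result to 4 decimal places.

0.4700

The sequences differ at positions 1 (Y/I), 3 (W/N), 4 (N/S), 5 (Y/E), 8 (L/H), 10 (S/G), 12 (A/Q), 19 (M/F), 22 (C/V), 24 (K/R), 32 (Y/L), 34 (R/Q), 37 (V/R), 39 (V/G), 40 (Q/C).
p = 15/40 = 0.375000.
d = −ln(1 − 0.375000) = −ln(0.625000) = 0.4700.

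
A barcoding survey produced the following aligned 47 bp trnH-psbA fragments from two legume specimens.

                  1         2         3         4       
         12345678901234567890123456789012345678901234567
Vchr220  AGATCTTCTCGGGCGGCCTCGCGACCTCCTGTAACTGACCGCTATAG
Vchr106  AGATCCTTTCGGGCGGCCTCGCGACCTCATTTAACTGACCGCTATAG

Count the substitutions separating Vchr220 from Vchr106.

4

Mismatches occur at site 6 (T/C), site 8 (C/T), site 29 (C/A), site 31 (G/T).
That gives 4 mismatches out of 47 aligned sites, so the Hamming distance is 4.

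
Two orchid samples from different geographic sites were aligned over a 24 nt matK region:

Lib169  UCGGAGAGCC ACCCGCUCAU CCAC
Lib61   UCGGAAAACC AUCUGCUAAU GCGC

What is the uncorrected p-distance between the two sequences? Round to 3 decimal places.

0.292

Differing sites — 6:G/A; 8:G/A; 12:C/U; 14:C/U; 18:C/A; 21:C/G; 23:A/G.
There are 7 differences over 24 sites, so p = 7/24 = 0.292.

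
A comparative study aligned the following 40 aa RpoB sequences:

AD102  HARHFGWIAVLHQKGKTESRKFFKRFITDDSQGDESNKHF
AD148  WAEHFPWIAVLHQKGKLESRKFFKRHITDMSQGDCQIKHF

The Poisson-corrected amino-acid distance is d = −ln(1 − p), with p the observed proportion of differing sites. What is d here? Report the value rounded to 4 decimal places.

0.2549

Mismatches occur at site 1 (H→W), site 3 (R→E), site 6 (G→P), site 17 (T→L), site 26 (F→H), site 30 (D→M), site 35 (E→C), site 36 (S→Q), site 37 (N→I).
p = 9/40 = 0.225000.
d = −ln(1 − 0.225000) = −ln(0.775000) = 0.2549.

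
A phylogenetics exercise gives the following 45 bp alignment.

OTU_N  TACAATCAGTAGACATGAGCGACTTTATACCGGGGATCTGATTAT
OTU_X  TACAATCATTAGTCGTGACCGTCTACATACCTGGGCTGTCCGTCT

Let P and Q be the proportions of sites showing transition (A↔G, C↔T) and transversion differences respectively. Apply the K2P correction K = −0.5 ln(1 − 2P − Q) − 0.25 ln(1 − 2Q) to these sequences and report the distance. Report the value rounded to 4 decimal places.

0.4102

Mismatches occur at site 9 (G/T, transversion), site 13 (A/T, transversion), site 15 (A/G, transition), site 19 (G/C, transversion), site 22 (A/T, transversion), site 25 (T/A, transversion), site 26 (T/C, transition), site 32 (G/T, transversion), site 36 (A/C, transversion), site 38 (C/G, transversion), site 40 (G/C, transversion), site 41 (A/C, transversion), site 42 (T/G, transversion), site 44 (A/C, transversion).
Of the 14 differences, 2 transitions and 12 transversions over 45 sites: P = 2/45 = 0.044444, Q = 12/45 = 0.266667.
d = −0.5·ln(0.644445) − 0.25·ln(0.466666) = −0.5·(-0.439366) − 0.25·(-0.762141) = 0.4102.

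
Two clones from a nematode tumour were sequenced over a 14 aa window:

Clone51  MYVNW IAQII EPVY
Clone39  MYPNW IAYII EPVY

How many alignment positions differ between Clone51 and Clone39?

2

Differing sites — 3:V/P; 8:Q/Y.
That gives 2 mismatches out of 14 aligned sites, so the Hamming distance is 2.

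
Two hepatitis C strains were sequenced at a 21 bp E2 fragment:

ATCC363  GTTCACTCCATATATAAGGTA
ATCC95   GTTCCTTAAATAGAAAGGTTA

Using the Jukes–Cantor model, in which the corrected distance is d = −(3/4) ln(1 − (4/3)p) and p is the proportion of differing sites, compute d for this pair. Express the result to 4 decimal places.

0.5319

Mismatches occur at site 5 (A↔C), site 6 (C↔T), site 8 (C↔A), site 9 (C↔A), site 13 (T↔G), site 15 (T↔A), site 17 (A↔G), site 19 (G↔T).
p = 8/21 = 0.380952.
d = −0.75 · ln(1 − (4/3)·0.380952) = −0.75 · ln(0.492064) = −0.75 · (-0.709146) = 0.5319.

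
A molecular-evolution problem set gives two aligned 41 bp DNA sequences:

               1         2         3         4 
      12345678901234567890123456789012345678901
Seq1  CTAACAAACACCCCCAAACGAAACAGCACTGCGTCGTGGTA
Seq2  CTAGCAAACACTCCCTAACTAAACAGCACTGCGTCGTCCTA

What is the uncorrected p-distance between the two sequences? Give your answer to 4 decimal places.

Mismatches occur at site 4 (A→G), site 12 (C→T), site 16 (A→T), site 20 (G→T), site 38 (G→C), site 39 (G→C).
There are 6 differences over 41 sites, so p = 6/41 = 0.1463.

0.1463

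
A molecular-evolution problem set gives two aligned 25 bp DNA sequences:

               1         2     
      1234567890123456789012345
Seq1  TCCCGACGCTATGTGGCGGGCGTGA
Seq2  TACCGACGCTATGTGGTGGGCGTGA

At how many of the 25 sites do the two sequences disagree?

The sequences differ at positions 2 (C/A), 17 (C/T).
That gives 2 mismatches out of 25 aligned sites, so the Hamming distance is 2.

2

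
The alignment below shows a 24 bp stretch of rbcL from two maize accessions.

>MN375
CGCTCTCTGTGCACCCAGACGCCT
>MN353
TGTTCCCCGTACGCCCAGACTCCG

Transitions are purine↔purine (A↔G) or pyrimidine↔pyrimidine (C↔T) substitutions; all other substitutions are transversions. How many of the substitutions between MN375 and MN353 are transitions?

6

Differing sites — 1:C/T (Ti); 3:C/T (Ti); 6:T/C (Ti); 8:T/C (Ti); 11:G/A (Ti); 13:A/G (Ti); 21:G/T (Tv); 24:T/G (Tv).
Of the 8 differences, 6 transitions and 2 transversions, so the answer is 6.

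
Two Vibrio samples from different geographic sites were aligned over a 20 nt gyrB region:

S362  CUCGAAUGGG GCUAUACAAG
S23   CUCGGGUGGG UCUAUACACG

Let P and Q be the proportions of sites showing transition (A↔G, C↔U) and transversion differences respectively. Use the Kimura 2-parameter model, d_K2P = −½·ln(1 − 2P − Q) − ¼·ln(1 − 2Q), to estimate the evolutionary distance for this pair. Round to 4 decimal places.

0.2341

The sequences differ at positions 5 (A/G, transition), 6 (A/G, transition), 11 (G/U, transversion), 19 (A/C, transversion).
Of the 4 differences, 2 transitions and 2 transversions over 20 sites: P = 2/20 = 0.100000, Q = 2/20 = 0.100000.
d = −0.5·ln(0.700000) − 0.25·ln(0.800000) = −0.5·(-0.356675) − 0.25·(-0.223144) = 0.2341.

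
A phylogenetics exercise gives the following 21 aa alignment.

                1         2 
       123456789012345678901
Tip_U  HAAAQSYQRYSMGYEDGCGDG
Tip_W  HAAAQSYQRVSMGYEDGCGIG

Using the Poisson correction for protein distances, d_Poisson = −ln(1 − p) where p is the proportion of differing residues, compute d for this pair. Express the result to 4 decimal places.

The sequences differ at positions 10 (Y/V), 20 (D/I).
p = 2/21 = 0.095238.
d = −ln(1 − 0.095238) = −ln(0.904762) = 0.1001.

0.1001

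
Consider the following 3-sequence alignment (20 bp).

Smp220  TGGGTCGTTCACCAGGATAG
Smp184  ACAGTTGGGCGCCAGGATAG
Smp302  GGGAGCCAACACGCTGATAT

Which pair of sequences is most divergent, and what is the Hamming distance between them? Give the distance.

Pairwise Hamming distances:
  Smp220 vs Smp184: 7
  Smp220 vs Smp302: 10
  Smp184 vs Smp302: 14
The largest is 14, between Smp184 and Smp302.

14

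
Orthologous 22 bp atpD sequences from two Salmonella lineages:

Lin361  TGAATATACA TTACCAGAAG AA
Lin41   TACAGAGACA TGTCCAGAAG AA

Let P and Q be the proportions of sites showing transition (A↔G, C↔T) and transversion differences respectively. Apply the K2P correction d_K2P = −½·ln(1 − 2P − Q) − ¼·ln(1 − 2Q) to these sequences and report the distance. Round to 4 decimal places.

0.3430

Mismatches occur at site 2 (G→A, transition), site 3 (A→C, transversion), site 5 (T→G, transversion), site 7 (T→G, transversion), site 12 (T→G, transversion), site 13 (A→T, transversion).
Of the 6 differences, 1 transition and 5 transversions over 22 sites: P = 1/22 = 0.045455, Q = 5/22 = 0.227273.
d = −0.5·ln(0.681817) − 0.25·ln(0.545454) = −0.5·(-0.382994) − 0.25·(-0.606137) = 0.3430.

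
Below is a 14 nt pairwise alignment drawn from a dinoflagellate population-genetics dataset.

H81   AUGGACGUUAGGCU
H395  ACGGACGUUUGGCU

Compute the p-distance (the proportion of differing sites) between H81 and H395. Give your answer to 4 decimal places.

0.1429

The sequences differ at positions 2 (U/C), 10 (A/U).
There are 2 differences over 14 sites, so p = 2/14 = 0.1429.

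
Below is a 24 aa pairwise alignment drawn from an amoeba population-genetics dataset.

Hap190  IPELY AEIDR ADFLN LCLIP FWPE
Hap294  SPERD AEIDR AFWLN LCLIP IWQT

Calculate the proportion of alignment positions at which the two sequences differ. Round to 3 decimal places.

Differing sites — 1:I/S; 4:L/R; 5:Y/D; 12:D/F; 13:F/W; 21:F/I; 23:P/Q; 24:E/T.
There are 8 differences over 24 sites, so p = 8/24 = 0.333.

0.333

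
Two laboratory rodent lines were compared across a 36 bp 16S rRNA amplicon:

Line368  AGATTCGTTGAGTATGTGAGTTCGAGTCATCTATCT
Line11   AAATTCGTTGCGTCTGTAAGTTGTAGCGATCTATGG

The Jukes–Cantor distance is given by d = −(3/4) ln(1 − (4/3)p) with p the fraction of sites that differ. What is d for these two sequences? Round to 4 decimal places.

Mismatches occur at site 2 (G→A), site 11 (A→C), site 14 (A→C), site 18 (G→A), site 23 (C→G), site 24 (G→T), site 27 (T→C), site 28 (C→G), site 35 (C→G), site 36 (T→G).
p = 10/36 = 0.277778.
d = −0.75 · ln(1 − (4/3)·0.277778) = −0.75 · ln(0.629629) = −0.75 · (-0.462625) = 0.3470.

0.3470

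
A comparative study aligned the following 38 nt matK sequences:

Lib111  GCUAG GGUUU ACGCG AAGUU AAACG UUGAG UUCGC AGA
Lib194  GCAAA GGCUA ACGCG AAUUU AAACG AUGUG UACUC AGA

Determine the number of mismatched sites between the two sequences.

Differing sites — 3:U/A; 5:G/A; 8:U/C; 10:U/A; 18:G/U; 26:U/A; 29:A/U; 32:U/A; 34:G/U.
That gives 9 mismatches out of 38 aligned sites, so the Hamming distance is 9.

9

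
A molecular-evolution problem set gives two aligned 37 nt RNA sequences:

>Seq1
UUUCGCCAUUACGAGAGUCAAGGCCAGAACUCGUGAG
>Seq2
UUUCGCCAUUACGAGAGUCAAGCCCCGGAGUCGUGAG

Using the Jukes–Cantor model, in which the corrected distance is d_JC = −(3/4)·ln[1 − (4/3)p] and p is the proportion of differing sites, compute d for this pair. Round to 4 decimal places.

0.1167

Differing sites — 23:G/C; 26:A/C; 28:A/G; 30:C/G.
p = 4/37 = 0.108108.
d = −0.75 · ln(1 − (4/3)·0.108108) = −0.75 · ln(0.855856) = −0.75 · (-0.155653) = 0.1167.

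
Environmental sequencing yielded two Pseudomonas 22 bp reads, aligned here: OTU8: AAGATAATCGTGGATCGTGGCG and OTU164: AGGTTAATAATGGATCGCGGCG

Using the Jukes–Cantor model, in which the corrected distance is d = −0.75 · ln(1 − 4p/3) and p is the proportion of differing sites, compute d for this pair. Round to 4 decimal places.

0.2708

Mismatches occur at site 2 (A→G), site 4 (A→T), site 9 (C→A), site 10 (G→A), site 18 (T→C).
p = 5/22 = 0.227273.
d = −0.75 · ln(1 − (4/3)·0.227273) = −0.75 · ln(0.696969) = −0.75 · (-0.361014) = 0.2708.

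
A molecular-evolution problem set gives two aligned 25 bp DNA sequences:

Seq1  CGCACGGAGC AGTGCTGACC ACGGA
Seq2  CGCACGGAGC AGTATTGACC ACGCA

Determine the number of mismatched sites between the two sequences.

Differing sites — 14:G/A; 15:C/T; 24:G/C.
That gives 3 mismatches out of 25 aligned sites, so the Hamming distance is 3.

3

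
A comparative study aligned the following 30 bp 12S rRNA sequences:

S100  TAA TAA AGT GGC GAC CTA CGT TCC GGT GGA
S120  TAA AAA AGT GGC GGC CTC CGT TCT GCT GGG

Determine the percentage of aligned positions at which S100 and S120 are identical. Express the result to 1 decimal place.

Mismatches occur at site 4 (T↔A), site 14 (A↔G), site 18 (A↔C), site 24 (C↔T), site 26 (G↔C), site 30 (A↔G).
24 of the 30 sites match, so the percent identity is 24/30 × 100 = 80.0%.

80.0%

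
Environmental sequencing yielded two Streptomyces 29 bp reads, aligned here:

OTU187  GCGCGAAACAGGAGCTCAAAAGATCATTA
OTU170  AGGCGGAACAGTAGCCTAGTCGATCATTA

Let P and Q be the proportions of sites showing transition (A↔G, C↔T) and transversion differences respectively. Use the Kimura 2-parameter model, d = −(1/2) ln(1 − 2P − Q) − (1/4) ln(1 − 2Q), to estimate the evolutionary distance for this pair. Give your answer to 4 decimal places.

The sequences differ at positions 1 (G/A, transition), 2 (C/G, transversion), 6 (A/G, transition), 12 (G/T, transversion), 16 (T/C, transition), 17 (C/T, transition), 19 (A/G, transition), 20 (A/T, transversion), 21 (A/C, transversion).
Of the 9 differences, 5 transitions and 4 transversions over 29 sites: P = 5/29 = 0.172414, Q = 4/29 = 0.137931.
d = −0.5·ln(0.517241) − 0.25·ln(0.724138) = −0.5·(-0.659246) − 0.25·(-0.322773) = 0.4103.

0.4103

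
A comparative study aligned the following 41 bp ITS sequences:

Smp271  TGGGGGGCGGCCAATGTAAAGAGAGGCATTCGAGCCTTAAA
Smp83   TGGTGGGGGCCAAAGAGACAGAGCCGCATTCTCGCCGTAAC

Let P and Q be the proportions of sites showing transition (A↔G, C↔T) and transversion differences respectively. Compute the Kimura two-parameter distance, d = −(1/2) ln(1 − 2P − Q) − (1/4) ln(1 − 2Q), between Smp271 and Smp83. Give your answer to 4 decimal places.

The sequences differ at positions 4 (G/T, transversion), 8 (C/G, transversion), 10 (G/C, transversion), 12 (C/A, transversion), 15 (T/G, transversion), 16 (G/A, transition), 17 (T/G, transversion), 19 (A/C, transversion), 24 (A/C, transversion), 25 (G/C, transversion), 32 (G/T, transversion), 33 (A/C, transversion), 37 (T/G, transversion), 41 (A/C, transversion).
Of the 14 differences, 1 transition and 13 transversions over 41 sites: P = 1/41 = 0.024390, Q = 13/41 = 0.317073.
d = −0.5·ln(0.634147) − 0.25·ln(0.365854) = −0.5·(-0.455474) − 0.25·(-1.005521) = 0.4791.

0.4791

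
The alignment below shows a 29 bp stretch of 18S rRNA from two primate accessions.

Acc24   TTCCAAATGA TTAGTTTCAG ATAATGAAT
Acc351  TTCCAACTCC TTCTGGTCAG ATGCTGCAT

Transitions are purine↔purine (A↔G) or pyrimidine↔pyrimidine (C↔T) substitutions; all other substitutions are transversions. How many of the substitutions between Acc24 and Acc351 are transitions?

Mismatches occur at site 7 (A↔C, transversion), site 9 (G↔C, transversion), site 10 (A↔C, transversion), site 13 (A↔C, transversion), site 14 (G↔T, transversion), site 15 (T↔G, transversion), site 16 (T↔G, transversion), site 23 (A↔G, transition), site 24 (A↔C, transversion), site 27 (A↔C, transversion).
Of the 10 differences, 1 transition and 9 transversions, so the answer is 1.

1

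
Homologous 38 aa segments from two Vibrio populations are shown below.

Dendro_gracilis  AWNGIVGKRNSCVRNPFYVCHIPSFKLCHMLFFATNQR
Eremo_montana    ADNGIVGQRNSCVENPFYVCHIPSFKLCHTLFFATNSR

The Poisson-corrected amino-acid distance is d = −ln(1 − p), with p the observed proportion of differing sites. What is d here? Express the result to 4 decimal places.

0.1411

The sequences differ at positions 2 (W/D), 8 (K/Q), 14 (R/E), 30 (M/T), 37 (Q/S).
p = 5/38 = 0.131579.
d = −ln(1 − 0.131579) = −ln(0.868421) = 0.1411.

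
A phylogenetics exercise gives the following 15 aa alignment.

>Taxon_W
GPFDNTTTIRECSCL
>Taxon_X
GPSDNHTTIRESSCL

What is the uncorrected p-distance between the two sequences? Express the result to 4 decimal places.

Differing sites — 3:F/S; 6:T/H; 12:C/S.
There are 3 differences over 15 sites, so p = 3/15 = 0.2000.

0.2000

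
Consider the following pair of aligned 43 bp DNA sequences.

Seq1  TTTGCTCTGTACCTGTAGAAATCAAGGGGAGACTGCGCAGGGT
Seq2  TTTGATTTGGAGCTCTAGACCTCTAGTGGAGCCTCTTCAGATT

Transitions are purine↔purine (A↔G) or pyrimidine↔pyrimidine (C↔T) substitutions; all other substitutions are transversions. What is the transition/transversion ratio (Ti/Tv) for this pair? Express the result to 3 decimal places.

0.250

Differing sites — 5:C/A (Tv); 7:C/T (Ti); 10:T/G (Tv); 12:C/G (Tv); 15:G/C (Tv); 20:A/C (Tv); 21:A/C (Tv); 24:A/T (Tv); 27:G/T (Tv); 32:A/C (Tv); 35:G/C (Tv); 36:C/T (Ti); 37:G/T (Tv); 41:G/A (Ti); 42:G/T (Tv).
Of the 15 differences, 3 transitions and 12 transversions, so Ti/Tv = 3/12 = 0.250.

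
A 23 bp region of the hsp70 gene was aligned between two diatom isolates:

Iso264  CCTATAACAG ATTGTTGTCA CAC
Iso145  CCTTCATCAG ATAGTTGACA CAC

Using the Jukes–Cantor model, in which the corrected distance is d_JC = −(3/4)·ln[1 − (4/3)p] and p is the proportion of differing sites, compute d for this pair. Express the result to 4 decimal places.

0.2567

Differing sites — 4:A/T; 5:T/C; 7:A/T; 13:T/A; 18:T/A.
p = 5/23 = 0.217391.
d = −0.75 · ln(1 − (4/3)·0.217391) = −0.75 · ln(0.710145) = −0.75 · (-0.342286) = 0.2567.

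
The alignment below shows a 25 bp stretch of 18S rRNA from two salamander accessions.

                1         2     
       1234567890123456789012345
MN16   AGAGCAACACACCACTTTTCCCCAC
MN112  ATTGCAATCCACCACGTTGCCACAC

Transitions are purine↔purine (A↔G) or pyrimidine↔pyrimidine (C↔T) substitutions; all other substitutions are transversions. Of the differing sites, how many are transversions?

Differing sites — 2:G/T (Tv); 3:A/T (Tv); 8:C/T (Ti); 9:A/C (Tv); 16:T/G (Tv); 19:T/G (Tv); 22:C/A (Tv).
Of the 7 differences, 1 transition and 6 transversions, so the answer is 6.

6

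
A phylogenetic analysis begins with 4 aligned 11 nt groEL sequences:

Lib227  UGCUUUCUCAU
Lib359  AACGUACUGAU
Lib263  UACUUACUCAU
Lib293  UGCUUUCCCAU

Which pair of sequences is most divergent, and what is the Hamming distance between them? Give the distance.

6

Pairwise Hamming distances:
  Lib227 vs Lib359: 5
  Lib227 vs Lib263: 2
  Lib227 vs Lib293: 1
  Lib359 vs Lib263: 3
  Lib359 vs Lib293: 6
  Lib263 vs Lib293: 3
The largest is 6, between Lib359 and Lib293.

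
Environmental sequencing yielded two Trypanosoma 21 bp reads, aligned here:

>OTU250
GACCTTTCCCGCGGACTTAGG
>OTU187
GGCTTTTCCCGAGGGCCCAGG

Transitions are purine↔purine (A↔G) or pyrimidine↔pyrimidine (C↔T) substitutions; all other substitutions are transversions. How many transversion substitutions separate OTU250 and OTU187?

1

Mismatches occur at site 2 (A→G, transition), site 4 (C→T, transition), site 12 (C→A, transversion), site 15 (A→G, transition), site 17 (T→C, transition), site 18 (T→C, transition).
Of the 6 differences, 5 transitions and 1 transversion, so the answer is 1.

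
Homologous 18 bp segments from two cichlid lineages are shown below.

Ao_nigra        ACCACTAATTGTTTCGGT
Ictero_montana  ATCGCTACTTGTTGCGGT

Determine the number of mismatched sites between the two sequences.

The sequences differ at positions 2 (C/T), 4 (A/G), 8 (A/C), 14 (T/G).
That gives 4 mismatches out of 18 aligned sites, so the Hamming distance is 4.

4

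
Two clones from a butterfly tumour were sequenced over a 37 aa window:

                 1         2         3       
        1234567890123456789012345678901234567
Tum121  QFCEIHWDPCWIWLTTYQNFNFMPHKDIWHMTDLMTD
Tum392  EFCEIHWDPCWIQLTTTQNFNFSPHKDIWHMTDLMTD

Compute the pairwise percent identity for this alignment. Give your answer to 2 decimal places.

89.19%

Mismatches occur at site 1 (Q/E), site 13 (W/Q), site 17 (Y/T), site 23 (M/S).
33 of the 37 sites match, so the percent identity is 33/37 × 100 = 89.19%.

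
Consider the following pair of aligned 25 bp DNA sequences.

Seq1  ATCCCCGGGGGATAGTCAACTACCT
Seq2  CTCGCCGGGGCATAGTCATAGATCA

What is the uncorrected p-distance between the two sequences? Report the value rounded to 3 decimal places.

Differing sites — 1:A/C; 4:C/G; 11:G/C; 19:A/T; 20:C/A; 21:T/G; 23:C/T; 25:T/A.
There are 8 differences over 25 sites, so p = 8/25 = 0.320.

0.320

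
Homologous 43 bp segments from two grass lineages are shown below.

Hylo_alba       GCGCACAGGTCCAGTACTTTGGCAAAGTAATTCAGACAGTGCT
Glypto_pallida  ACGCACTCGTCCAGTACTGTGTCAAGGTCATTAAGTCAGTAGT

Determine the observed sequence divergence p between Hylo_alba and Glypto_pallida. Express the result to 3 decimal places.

Mismatches occur at site 1 (G→A), site 7 (A→T), site 8 (G→C), site 19 (T→G), site 22 (G→T), site 26 (A→G), site 29 (A→C), site 33 (C→A), site 36 (A→T), site 41 (G→A), site 42 (C→G).
There are 11 differences over 43 sites, so p = 11/43 = 0.256.

0.256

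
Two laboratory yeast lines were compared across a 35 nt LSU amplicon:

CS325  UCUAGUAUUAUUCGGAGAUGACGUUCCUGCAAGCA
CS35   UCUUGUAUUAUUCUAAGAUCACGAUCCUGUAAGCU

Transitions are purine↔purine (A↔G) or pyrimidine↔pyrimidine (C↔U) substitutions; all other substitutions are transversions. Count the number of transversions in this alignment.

5

Differing sites — 4:A/U (Tv); 14:G/U (Tv); 15:G/A (Ti); 20:G/C (Tv); 24:U/A (Tv); 30:C/U (Ti); 35:A/U (Tv).
Of the 7 differences, 2 transitions and 5 transversions, so the answer is 5.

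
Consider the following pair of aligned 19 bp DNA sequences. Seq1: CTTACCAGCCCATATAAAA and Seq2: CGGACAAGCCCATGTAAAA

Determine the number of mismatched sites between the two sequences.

4

Differing sites — 2:T/G; 3:T/G; 6:C/A; 14:A/G.
That gives 4 mismatches out of 19 aligned sites, so the Hamming distance is 4.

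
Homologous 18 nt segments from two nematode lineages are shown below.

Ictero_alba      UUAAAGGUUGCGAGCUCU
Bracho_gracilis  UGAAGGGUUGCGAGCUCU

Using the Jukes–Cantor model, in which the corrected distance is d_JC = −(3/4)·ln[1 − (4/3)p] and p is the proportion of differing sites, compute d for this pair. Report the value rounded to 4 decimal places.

The sequences differ at positions 2 (U/G), 5 (A/G).
p = 2/18 = 0.111111.
d = −0.75 · ln(1 − (4/3)·0.111111) = −0.75 · ln(0.851852) = −0.75 · (-0.160342) = 0.1203.

0.1203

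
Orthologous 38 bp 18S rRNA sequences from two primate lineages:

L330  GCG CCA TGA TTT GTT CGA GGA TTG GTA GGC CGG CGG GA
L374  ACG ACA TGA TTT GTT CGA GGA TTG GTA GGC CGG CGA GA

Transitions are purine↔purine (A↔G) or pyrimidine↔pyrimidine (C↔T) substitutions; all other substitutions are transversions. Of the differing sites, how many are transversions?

1

Differing sites — 1:G/A (Ti); 4:C/A (Tv); 36:G/A (Ti).
Of the 3 differences, 2 transitions and 1 transversion, so the answer is 1.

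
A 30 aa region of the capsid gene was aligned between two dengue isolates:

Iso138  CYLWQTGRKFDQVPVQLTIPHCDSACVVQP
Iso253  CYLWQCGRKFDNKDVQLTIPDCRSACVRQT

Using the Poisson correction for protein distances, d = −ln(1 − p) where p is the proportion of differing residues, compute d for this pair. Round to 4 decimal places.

Differing sites — 6:T/C; 12:Q/N; 13:V/K; 14:P/D; 21:H/D; 23:D/R; 28:V/R; 30:P/T.
p = 8/30 = 0.266667.
d = −ln(1 − 0.266667) = −ln(0.733333) = 0.3102.

0.3102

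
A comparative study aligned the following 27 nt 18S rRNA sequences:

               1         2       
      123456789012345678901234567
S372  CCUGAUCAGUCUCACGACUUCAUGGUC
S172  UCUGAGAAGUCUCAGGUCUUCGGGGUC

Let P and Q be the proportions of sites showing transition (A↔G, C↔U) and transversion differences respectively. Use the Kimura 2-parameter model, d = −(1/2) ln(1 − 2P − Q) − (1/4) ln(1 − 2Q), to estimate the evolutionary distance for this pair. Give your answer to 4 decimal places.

Mismatches occur at site 1 (C/U, transition), site 6 (U/G, transversion), site 7 (C/A, transversion), site 15 (C/G, transversion), site 17 (A/U, transversion), site 22 (A/G, transition), site 23 (U/G, transversion).
Of the 7 differences, 2 transitions and 5 transversions over 27 sites: P = 2/27 = 0.074074, Q = 5/27 = 0.185185.
d = −0.5·ln(0.666667) − 0.25·ln(0.629630) = −0.5·(-0.405465) − 0.25·(-0.462623) = 0.3184.

0.3184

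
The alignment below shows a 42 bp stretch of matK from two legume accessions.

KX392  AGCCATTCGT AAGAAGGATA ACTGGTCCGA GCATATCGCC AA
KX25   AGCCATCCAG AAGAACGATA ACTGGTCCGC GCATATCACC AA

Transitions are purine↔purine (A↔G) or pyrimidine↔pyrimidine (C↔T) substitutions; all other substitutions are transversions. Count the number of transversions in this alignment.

3

The sequences differ at positions 7 (T/C, transition), 9 (G/A, transition), 10 (T/G, transversion), 16 (G/C, transversion), 30 (A/C, transversion), 38 (G/A, transition).
Of the 6 differences, 3 transitions and 3 transversions, so the answer is 3.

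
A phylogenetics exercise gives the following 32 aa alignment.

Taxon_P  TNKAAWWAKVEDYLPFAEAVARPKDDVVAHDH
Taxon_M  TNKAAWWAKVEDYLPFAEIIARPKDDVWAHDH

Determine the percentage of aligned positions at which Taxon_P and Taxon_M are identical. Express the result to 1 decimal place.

Mismatches occur at site 19 (A→I), site 20 (V→I), site 28 (V→W).
29 of the 32 sites match, so the percent identity is 29/32 × 100 = 90.6%.

90.6%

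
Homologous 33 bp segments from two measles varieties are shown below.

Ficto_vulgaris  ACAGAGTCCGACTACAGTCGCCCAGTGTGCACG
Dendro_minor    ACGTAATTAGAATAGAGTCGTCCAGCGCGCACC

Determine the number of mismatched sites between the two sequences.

11

Mismatches occur at site 3 (A↔G), site 4 (G↔T), site 6 (G↔A), site 8 (C↔T), site 9 (C↔A), site 12 (C↔A), site 15 (C↔G), site 21 (C↔T), site 26 (T↔C), site 28 (T↔C), site 33 (G↔C).
That gives 11 mismatches out of 33 aligned sites, so the Hamming distance is 11.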